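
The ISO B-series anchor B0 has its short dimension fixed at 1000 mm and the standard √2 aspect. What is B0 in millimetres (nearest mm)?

1000 × 1414 mm

Short side = 1000 mm; long side = 1000√2 ≈ 1414.2 mm.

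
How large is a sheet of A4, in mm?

210 × 297 mm

A0 = 841 × 1189 mm (A0 has area 1 m², aspect 1:√2).
A1: ⌊1189/2⌋ × 841 = 594 × 841 mm
A2: ⌊841/2⌋ × 594 = 420 × 594 mm
A3: ⌊594/2⌋ × 420 = 297 × 420 mm
A4: ⌊420/2⌋ × 297 = 210 × 297 mm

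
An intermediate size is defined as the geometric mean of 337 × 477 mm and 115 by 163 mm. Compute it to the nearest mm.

Short side: √(337 · 115) = √38755 ≈ 196.9 → 197 mm
Long side: √(477 · 163) = √77751 ≈ 278.8 → 279 mm

197 × 279 mm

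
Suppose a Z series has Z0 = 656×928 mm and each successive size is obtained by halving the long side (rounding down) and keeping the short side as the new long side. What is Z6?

Z1 = 464 × 656 mm (from Z0 by 1 halving).
Z2: ⌊656/2⌋ × 464 = 328 × 464 mm
Z3: ⌊464/2⌋ × 328 = 232 × 328 mm
Z4: ⌊328/2⌋ × 232 = 164 × 232 mm
Z5: ⌊232/2⌋ × 164 = 116 × 164 mm
Z6: ⌊164/2⌋ × 116 = 82 × 116 mm

82 × 116 mm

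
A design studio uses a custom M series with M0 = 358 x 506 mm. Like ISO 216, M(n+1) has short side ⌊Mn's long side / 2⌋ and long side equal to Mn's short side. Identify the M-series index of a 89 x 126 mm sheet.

M4

M0: 358 × 506 mm
M1: 253 × 358 mm
M2: 179 × 253 mm
M3: 126 × 179 mm
M4: 89 × 126 mm
M5: 63 × 89 mm
→ matches M4.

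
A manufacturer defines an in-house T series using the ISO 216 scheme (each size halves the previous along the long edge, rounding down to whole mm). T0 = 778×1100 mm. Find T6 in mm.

97 × 137 mm

T1 = 550 × 778 mm (from T0 by 1 halving).
T2: ⌊778/2⌋ × 550 = 389 × 550 mm
T3: ⌊550/2⌋ × 389 = 275 × 389 mm
T4: ⌊389/2⌋ × 275 = 194 × 275 mm
T5: ⌊275/2⌋ × 194 = 137 × 194 mm
T6: ⌊194/2⌋ × 137 = 97 × 137 mm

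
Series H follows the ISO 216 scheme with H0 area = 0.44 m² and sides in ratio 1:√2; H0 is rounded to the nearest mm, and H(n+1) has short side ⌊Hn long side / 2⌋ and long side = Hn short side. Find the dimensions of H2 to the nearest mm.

279 × 394 mm

Let H0's short side be w mm. w · w√2 = 0.44 m² = 440,000 mm², so w ≈ 557.8 mm and w√2 ≈ 788.8 mm → H0 = 558 × 789 mm.
H1: ⌊789/2⌋ × 558 = 394 × 558 mm
H2: ⌊558/2⌋ × 394 = 279 × 394 mm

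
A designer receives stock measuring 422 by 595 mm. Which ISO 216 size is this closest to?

A2 (420 × 594 mm)

Aspect ratio 595/422 ≈ 1.410 — close to the ISO √2 ≈ 1.414.
In the A-series (A0 area = 1 m²): A2 = 420 × 594 mm.
Off by 3 mm total — nearest standard size.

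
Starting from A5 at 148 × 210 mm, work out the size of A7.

A6: ⌊210/2⌋ × 148 = 105 × 148 mm
A7: ⌊148/2⌋ × 105 = 74 × 105 mm

74 × 105 mm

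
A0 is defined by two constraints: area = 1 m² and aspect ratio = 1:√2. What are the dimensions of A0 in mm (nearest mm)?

841 × 1189 mm

Let the short side be w mm. Then the long side is w√2 and w · w√2 = 10⁶ mm².
w² = 10⁶/√2, so w = 1000 / 2^(1/4) ≈ 840.9 mm; long side = 1000 · 2^(1/4) ≈ 1189.2 mm.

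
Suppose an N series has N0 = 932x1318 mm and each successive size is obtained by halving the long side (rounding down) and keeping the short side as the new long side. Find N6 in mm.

N1 = 659 × 932 mm (from N0 by 1 halving).
N2: ⌊932/2⌋ × 659 = 466 × 659 mm
N3: ⌊659/2⌋ × 466 = 329 × 466 mm
N4: ⌊466/2⌋ × 329 = 233 × 329 mm
N5: ⌊329/2⌋ × 233 = 164 × 233 mm
N6: ⌊233/2⌋ × 164 = 116 × 164 mm

116 × 164 mm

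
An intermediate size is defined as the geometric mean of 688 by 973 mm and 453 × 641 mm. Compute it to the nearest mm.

Short side: √(688 · 453) = √311664 ≈ 558.3 → 558 mm
Long side: √(973 · 641) = √623693 ≈ 789.7 → 790 mm

558 × 790 mm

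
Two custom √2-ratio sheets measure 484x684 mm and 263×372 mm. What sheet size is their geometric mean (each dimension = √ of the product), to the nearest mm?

Short side: √(484 · 263) = √127292 ≈ 356.8 → 357 mm
Long side: √(684 · 372) = √254448 ≈ 504.4 → 504 mm

357 × 504 mm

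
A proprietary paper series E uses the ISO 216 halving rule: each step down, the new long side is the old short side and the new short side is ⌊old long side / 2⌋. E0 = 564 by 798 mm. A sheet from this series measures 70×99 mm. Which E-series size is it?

E0: 564 × 798 mm
E1: 399 × 564 mm
E2: 282 × 399 mm
E3: 199 × 282 mm
E4: 141 × 199 mm
E5: 99 × 141 mm
E6: 70 × 99 mm
E7: 49 × 70 mm
→ matches E6.

E6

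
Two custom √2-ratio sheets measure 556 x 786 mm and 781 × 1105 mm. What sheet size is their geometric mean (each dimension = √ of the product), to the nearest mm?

Short side: √(556 · 781) = √434236 ≈ 659.0 → 659 mm
Long side: √(786 · 1105) = √868530 ≈ 931.9 → 932 mm

659 × 932 mm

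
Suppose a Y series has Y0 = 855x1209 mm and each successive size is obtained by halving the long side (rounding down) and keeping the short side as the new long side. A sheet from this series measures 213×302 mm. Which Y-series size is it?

Y0: 855 × 1209 mm
Y1: 604 × 855 mm
Y2: 427 × 604 mm
Y3: 302 × 427 mm
Y4: 213 × 302 mm
Y5: 151 × 213 mm
→ matches Y4.

Y4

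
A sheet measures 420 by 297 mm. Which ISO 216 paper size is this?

A3 (297 × 420 mm)

Aspect ratio 420/297 ≈ 1.414 — close to the ISO √2 ≈ 1.414.
In the A-series (A0 area = 1 m²): A3 = 297 × 420 mm.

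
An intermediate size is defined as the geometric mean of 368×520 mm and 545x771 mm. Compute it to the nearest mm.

Short side: √(368 · 545) = √200560 ≈ 447.8 → 448 mm
Long side: √(520 · 771) = √400920 ≈ 633.2 → 633 mm

448 × 633 mm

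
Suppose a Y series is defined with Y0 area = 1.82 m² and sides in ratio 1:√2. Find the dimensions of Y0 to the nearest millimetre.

1134 × 1604 mm

Let the short side be w mm. Then w · w√2 = 1.82 m² = 1,820,000 mm².
w² = 1,820,000/√2, so w ≈ 1134.4 mm; long side = w√2 ≈ 1604.3 mm.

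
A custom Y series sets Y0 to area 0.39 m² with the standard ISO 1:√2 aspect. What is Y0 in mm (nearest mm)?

Let the short side be w mm. Then w · w√2 = 0.39 m² = 390,000 mm².
w² = 390,000/√2, so w ≈ 525.1 mm; long side = w√2 ≈ 742.7 mm.

525 × 743 mm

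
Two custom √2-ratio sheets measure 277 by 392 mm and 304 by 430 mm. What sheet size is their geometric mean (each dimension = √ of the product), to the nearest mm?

Short side: √(277 · 304) = √84208 ≈ 290.2 → 290 mm
Long side: √(392 · 430) = √168560 ≈ 410.6 → 411 mm

290 × 411 mm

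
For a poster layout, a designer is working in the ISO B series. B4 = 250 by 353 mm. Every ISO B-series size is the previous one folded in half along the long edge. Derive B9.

B5: ⌊353/2⌋ × 250 = 176 × 250 mm
B6: ⌊250/2⌋ × 176 = 125 × 176 mm
B7: ⌊176/2⌋ × 125 = 88 × 125 mm
B8: ⌊125/2⌋ × 88 = 62 × 88 mm
B9: ⌊88/2⌋ × 62 = 44 × 62 mm

44 × 62 mm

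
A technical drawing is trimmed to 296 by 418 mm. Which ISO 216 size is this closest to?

Aspect ratio 418/296 ≈ 1.412 — close to the ISO √2 ≈ 1.414.
In the A-series (A0 area = 1 m²): A3 = 297 × 420 mm.
Off by 3 mm total — nearest standard size.

A3 (297 × 420 mm)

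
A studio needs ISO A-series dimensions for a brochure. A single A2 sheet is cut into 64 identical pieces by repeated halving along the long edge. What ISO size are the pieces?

64 = 2^6, so 6 halving steps.
A2 → A3 → … → A8 after 6 steps.

A8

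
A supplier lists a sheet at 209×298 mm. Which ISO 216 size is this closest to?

Aspect ratio 298/209 ≈ 1.426 — close to the ISO √2 ≈ 1.414.
In the A-series (A0 area = 1 m²): A4 = 210 × 297 mm.
Off by 2 mm total — nearest standard size.

A4 (210 × 297 mm)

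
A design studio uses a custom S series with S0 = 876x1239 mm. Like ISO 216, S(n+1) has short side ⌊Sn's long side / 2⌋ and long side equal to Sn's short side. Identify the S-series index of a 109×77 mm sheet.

S7

S0: 876 × 1239 mm
S1: 619 × 876 mm
S2: 438 × 619 mm
S3: 309 × 438 mm
S4: 219 × 309 mm
S5: 154 × 219 mm
S6: 109 × 154 mm
S7: 77 × 109 mm
S8: 54 × 77 mm
→ matches S7.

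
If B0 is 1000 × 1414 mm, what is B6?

B1: ⌊1414/2⌋ × 1000 = 707 × 1000 mm
B2: ⌊1000/2⌋ × 707 = 500 × 707 mm
B3: ⌊707/2⌋ × 500 = 353 × 500 mm
B4: ⌊500/2⌋ × 353 = 250 × 353 mm
B5: ⌊353/2⌋ × 250 = 176 × 250 mm
B6: ⌊250/2⌋ × 176 = 125 × 176 mm

125 × 176 mm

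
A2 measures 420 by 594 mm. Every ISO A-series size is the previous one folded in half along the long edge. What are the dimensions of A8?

A3: ⌊594/2⌋ × 420 = 297 × 420 mm
A4: ⌊420/2⌋ × 297 = 210 × 297 mm
A5: ⌊297/2⌋ × 210 = 148 × 210 mm
A6: ⌊210/2⌋ × 148 = 105 × 148 mm
A7: ⌊148/2⌋ × 105 = 74 × 105 mm
A8: ⌊105/2⌋ × 74 = 52 × 74 mm

52 × 74 mm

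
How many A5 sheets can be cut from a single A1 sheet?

A1 = 594 × 841 mm; A5 = 148 × 210 mm.
Each halving step doubles the count; 4 steps from A1 to A5.
2^4 = 16.

16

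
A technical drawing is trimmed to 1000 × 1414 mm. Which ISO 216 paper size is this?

Aspect ratio 1414/1000 ≈ 1.414 — close to the ISO √2 ≈ 1.414.
In the B-series (B0 = 1000 × 1414 mm): B0 = 1000 × 1414 mm.

B0 (1000 × 1414 mm)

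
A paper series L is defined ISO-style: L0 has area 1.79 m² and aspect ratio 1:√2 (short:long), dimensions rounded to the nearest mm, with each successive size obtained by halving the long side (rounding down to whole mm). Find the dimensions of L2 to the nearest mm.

Let L0's short side be w mm. w · w√2 = 1.79 m² = 1,790,000 mm², so w ≈ 1125.0 mm and w√2 ≈ 1591.1 mm → L0 = 1125 × 1591 mm.
L1: ⌊1591/2⌋ × 1125 = 795 × 1125 mm
L2: ⌊1125/2⌋ × 795 = 562 × 795 mm

562 × 795 mm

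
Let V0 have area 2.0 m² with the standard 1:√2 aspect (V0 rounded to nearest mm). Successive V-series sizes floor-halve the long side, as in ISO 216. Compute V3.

420 × 594 mm

Let V0's short side be w mm. w · w√2 = 2.0 m² = 2,000,000 mm², so w ≈ 1189.2 mm and w√2 ≈ 1681.8 mm → V0 = 1189 × 1682 mm.
V1: ⌊1682/2⌋ × 1189 = 841 × 1189 mm
V2: ⌊1189/2⌋ × 841 = 594 × 841 mm
V3: ⌊841/2⌋ × 594 = 420 × 594 mm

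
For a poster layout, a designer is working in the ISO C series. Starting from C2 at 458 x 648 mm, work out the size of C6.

C3: ⌊648/2⌋ × 458 = 324 × 458 mm
C4: ⌊458/2⌋ × 324 = 229 × 324 mm
C5: ⌊324/2⌋ × 229 = 162 × 229 mm
C6: ⌊229/2⌋ × 162 = 114 × 162 mm

114 × 162 mm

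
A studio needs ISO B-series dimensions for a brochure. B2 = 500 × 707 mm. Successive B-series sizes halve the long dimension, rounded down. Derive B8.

B3: ⌊707/2⌋ × 500 = 353 × 500 mm
B4: ⌊500/2⌋ × 353 = 250 × 353 mm
B5: ⌊353/2⌋ × 250 = 176 × 250 mm
B6: ⌊250/2⌋ × 176 = 125 × 176 mm
B7: ⌊176/2⌋ × 125 = 88 × 125 mm
B8: ⌊125/2⌋ × 88 = 62 × 88 mm

62 × 88 mm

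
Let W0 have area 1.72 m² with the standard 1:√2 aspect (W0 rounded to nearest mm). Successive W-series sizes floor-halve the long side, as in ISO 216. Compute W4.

275 × 390 mm

Let W0's short side be w mm. w · w√2 = 1.72 m² = 1,720,000 mm², so w ≈ 1102.8 mm and w√2 ≈ 1559.6 mm → W0 = 1103 × 1560 mm.
W1: ⌊1560/2⌋ × 1103 = 780 × 1103 mm
W2: ⌊1103/2⌋ × 780 = 551 × 780 mm
W3: ⌊780/2⌋ × 551 = 390 × 551 mm
W4: ⌊551/2⌋ × 390 = 275 × 390 mm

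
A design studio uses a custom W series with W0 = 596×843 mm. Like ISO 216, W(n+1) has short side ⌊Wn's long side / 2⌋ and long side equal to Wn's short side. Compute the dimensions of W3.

W1: ⌊843/2⌋ × 596 = 421 × 596 mm
W2: ⌊596/2⌋ × 421 = 298 × 421 mm
W3: ⌊421/2⌋ × 298 = 210 × 298 mm

210 × 298 mm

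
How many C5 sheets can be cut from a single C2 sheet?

8

C2 = 458 × 648 mm; C5 = 162 × 229 mm.
Each halving step doubles the count; 3 steps from C2 to C5.
2^3 = 8.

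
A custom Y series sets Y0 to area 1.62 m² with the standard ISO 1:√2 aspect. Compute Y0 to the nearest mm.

1070 × 1514 mm

Let the short side be w mm. Then w · w√2 = 1.62 m² = 1,620,000 mm².
w² = 1,620,000/√2, so w ≈ 1070.3 mm; long side = w√2 ≈ 1513.6 mm.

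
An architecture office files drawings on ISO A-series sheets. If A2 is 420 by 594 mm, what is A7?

A3: ⌊594/2⌋ × 420 = 297 × 420 mm
A4: ⌊420/2⌋ × 297 = 210 × 297 mm
A5: ⌊297/2⌋ × 210 = 148 × 210 mm
A6: ⌊210/2⌋ × 148 = 105 × 148 mm
A7: ⌊148/2⌋ × 105 = 74 × 105 mm

74 × 105 mm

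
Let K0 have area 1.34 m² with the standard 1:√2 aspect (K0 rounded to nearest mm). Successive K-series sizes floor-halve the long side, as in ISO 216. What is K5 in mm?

172 × 243 mm

Let K0's short side be w mm. w · w√2 = 1.34 m² = 1,340,000 mm², so w ≈ 973.4 mm and w√2 ≈ 1376.6 mm → K0 = 973 × 1377 mm.
K1: ⌊1377/2⌋ × 973 = 688 × 973 mm
K2: ⌊973/2⌋ × 688 = 486 × 688 mm
K3: ⌊688/2⌋ × 486 = 344 × 486 mm
K4: ⌊486/2⌋ × 344 = 243 × 344 mm
K5: ⌊344/2⌋ × 243 = 172 × 243 mm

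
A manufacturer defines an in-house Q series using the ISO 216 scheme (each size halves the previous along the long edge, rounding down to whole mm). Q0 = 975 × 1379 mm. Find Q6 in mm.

Q1: ⌊1379/2⌋ × 975 = 689 × 975 mm
Q2: ⌊975/2⌋ × 689 = 487 × 689 mm
Q3: ⌊689/2⌋ × 487 = 344 × 487 mm
Q4: ⌊487/2⌋ × 344 = 243 × 344 mm
Q5: ⌊344/2⌋ × 243 = 172 × 243 mm
Q6: ⌊243/2⌋ × 172 = 121 × 172 mm

121 × 172 mm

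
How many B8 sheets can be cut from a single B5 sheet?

8

Each ISO step halves the sheet: 1 × B5 → 2 × B6 → 4 × B7 → 8 × B8
From B5 to B8 is 3 halving steps: 2^3 = 8.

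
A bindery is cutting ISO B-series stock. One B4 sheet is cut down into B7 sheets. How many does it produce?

8

B4 = 250 × 353 mm; B7 = 88 × 125 mm.
Each halving step doubles the count; 3 steps from B4 to B7.
2^3 = 8.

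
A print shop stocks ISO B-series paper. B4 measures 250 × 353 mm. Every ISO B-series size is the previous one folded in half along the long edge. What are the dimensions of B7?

B5: ⌊353/2⌋ × 250 = 176 × 250 mm
B6: ⌊250/2⌋ × 176 = 125 × 176 mm
B7: ⌊176/2⌋ × 125 = 88 × 125 mm

88 × 125 mm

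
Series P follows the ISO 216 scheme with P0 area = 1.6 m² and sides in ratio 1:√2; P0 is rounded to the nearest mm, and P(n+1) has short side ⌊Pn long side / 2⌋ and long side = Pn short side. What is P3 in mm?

376 × 532 mm

Let P0's short side be w mm. w · w√2 = 1.6 m² = 1,600,000 mm², so w ≈ 1063.7 mm and w√2 ≈ 1504.2 mm → P0 = 1064 × 1504 mm.
P1: ⌊1504/2⌋ × 1064 = 752 × 1064 mm
P2: ⌊1064/2⌋ × 752 = 532 × 752 mm
P3: ⌊752/2⌋ × 532 = 376 × 532 mm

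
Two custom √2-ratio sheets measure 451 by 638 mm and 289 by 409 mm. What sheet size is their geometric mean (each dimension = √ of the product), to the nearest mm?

361 × 511 mm

Short side: √(451 · 289) = √130339 ≈ 361.0 → 361 mm
Long side: √(638 · 409) = √260942 ≈ 510.8 → 511 mm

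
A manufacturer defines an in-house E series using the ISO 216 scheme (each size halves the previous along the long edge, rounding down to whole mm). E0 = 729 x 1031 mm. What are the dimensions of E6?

E1 = 515 × 729 mm (from E0 by 1 halving).
E2: ⌊729/2⌋ × 515 = 364 × 515 mm
E3: ⌊515/2⌋ × 364 = 257 × 364 mm
E4: ⌊364/2⌋ × 257 = 182 × 257 mm
E5: ⌊257/2⌋ × 182 = 128 × 182 mm
E6: ⌊182/2⌋ × 128 = 91 × 128 mm

91 × 128 mm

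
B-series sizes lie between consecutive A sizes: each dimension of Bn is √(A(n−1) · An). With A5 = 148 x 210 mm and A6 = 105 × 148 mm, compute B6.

Short side: √(148 · 105) = √15540 ≈ 124.7 → 125 mm
Long side: √(210 · 148) = √31080 ≈ 176.3 → 176 mm

125 × 176 mm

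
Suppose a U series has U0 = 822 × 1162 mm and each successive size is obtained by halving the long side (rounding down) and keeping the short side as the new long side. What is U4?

U1: ⌊1162/2⌋ × 822 = 581 × 822 mm
U2: ⌊822/2⌋ × 581 = 411 × 581 mm
U3: ⌊581/2⌋ × 411 = 290 × 411 mm
U4: ⌊411/2⌋ × 290 = 205 × 290 mm

205 × 290 mm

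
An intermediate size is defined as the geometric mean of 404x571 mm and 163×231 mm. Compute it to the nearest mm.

Short side: √(404 · 163) = √65852 ≈ 256.6 → 257 mm
Long side: √(571 · 231) = √131901 ≈ 363.2 → 363 mm

257 × 363 mm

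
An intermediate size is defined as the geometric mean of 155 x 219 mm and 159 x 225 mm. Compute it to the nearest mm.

Short side: √(155 · 159) = √24645 ≈ 157.0 → 157 mm
Long side: √(219 · 225) = √49275 ≈ 222.0 → 222 mm

157 × 222 mm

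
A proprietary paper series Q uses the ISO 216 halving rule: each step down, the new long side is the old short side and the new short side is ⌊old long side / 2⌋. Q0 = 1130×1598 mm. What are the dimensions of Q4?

Q1: ⌊1598/2⌋ × 1130 = 799 × 1130 mm
Q2: ⌊1130/2⌋ × 799 = 565 × 799 mm
Q3: ⌊799/2⌋ × 565 = 399 × 565 mm
Q4: ⌊565/2⌋ × 399 = 282 × 399 mm

282 × 399 mm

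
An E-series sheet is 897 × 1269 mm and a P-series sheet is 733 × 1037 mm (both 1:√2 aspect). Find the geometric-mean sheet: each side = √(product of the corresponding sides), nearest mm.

811 × 1147 mm

Short side: √(897 · 733) = √657501 ≈ 810.9 → 811 mm
Long side: √(1269 · 1037) = √1315953 ≈ 1147.1 → 1147 mm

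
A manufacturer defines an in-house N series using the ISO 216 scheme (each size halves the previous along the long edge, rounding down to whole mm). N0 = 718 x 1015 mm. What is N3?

253 × 359 mm

N1: ⌊1015/2⌋ × 718 = 507 × 718 mm
N2: ⌊718/2⌋ × 507 = 359 × 507 mm
N3: ⌊507/2⌋ × 359 = 253 × 359 mm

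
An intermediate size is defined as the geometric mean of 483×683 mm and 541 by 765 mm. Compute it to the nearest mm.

511 × 723 mm

Short side: √(483 · 541) = √261303 ≈ 511.2 → 511 mm
Long side: √(683 · 765) = √522495 ≈ 722.8 → 723 mm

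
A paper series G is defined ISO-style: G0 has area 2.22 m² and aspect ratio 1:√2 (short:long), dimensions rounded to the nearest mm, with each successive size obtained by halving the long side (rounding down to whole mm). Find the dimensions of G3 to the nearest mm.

443 × 626 mm

Let G0's short side be w mm. w · w√2 = 2.22 m² = 2,220,000 mm², so w ≈ 1252.9 mm and w√2 ≈ 1771.9 mm → G0 = 1253 × 1772 mm.
G1: ⌊1772/2⌋ × 1253 = 886 × 1253 mm
G2: ⌊1253/2⌋ × 886 = 626 × 886 mm
G3: ⌊886/2⌋ × 626 = 443 × 626 mm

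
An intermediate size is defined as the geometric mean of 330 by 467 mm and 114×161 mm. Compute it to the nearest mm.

Short side: √(330 · 114) = √37620 ≈ 194.0 → 194 mm
Long side: √(467 · 161) = √75187 ≈ 274.2 → 274 mm

194 × 274 mm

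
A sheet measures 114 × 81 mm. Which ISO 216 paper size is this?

Aspect ratio 114/81 ≈ 1.407 — close to the ISO √2 ≈ 1.414.
In the C-series (envelope sizes, between A and B): C7 = 81 × 114 mm.

C7 (81 × 114 mm)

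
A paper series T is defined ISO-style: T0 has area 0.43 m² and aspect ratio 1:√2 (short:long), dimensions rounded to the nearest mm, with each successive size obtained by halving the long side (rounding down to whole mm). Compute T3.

195 × 275 mm

Let T0's short side be w mm. w · w√2 = 0.43 m² = 430,000 mm², so w ≈ 551.4 mm and w√2 ≈ 779.8 mm → T0 = 551 × 780 mm.
T1: ⌊780/2⌋ × 551 = 390 × 551 mm
T2: ⌊551/2⌋ × 390 = 275 × 390 mm
T3: ⌊390/2⌋ × 275 = 195 × 275 mm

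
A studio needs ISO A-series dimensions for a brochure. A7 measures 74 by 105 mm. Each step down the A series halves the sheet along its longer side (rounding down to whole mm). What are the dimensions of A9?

A8: ⌊105/2⌋ × 74 = 52 × 74 mm
A9: ⌊74/2⌋ × 52 = 37 × 52 mm

37 × 52 mm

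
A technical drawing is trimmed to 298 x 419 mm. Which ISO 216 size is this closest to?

Aspect ratio 419/298 ≈ 1.406 — close to the ISO √2 ≈ 1.414.
In the A-series (A0 area = 1 m²): A3 = 297 × 420 mm.
Off by 2 mm total — nearest standard size.

A3 (297 × 420 mm)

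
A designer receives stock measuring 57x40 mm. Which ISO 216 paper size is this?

Aspect ratio 57/40 ≈ 1.425 — close to the ISO √2 ≈ 1.414.
In the C-series (envelope sizes, between A and B): C9 = 40 × 57 mm.

C9 (40 × 57 mm)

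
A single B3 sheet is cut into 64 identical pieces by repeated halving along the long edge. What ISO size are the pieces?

64 = 2^6, so 6 halving steps.
B3 → B4 → … → B9 after 6 steps.

B9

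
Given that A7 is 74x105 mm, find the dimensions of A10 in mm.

26 × 37 mm

A8: ⌊105/2⌋ × 74 = 52 × 74 mm
A9: ⌊74/2⌋ × 52 = 37 × 52 mm
A10: ⌊52/2⌋ × 37 = 26 × 37 mm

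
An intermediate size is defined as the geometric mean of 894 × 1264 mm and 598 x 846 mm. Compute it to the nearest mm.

Short side: √(894 · 598) = √534612 ≈ 731.2 → 731 mm
Long side: √(1264 · 846) = √1069344 ≈ 1034.1 → 1034 mm

731 × 1034 mm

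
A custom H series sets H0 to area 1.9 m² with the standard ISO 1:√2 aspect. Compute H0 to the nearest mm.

1159 × 1639 mm

Let the short side be w mm. Then w · w√2 = 1.9 m² = 1,900,000 mm².
w² = 1,900,000/√2, so w ≈ 1159.1 mm; long side = w√2 ≈ 1639.2 mm.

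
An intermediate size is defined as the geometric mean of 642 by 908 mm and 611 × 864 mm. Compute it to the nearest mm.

Short side: √(642 · 611) = √392262 ≈ 626.3 → 626 mm
Long side: √(908 · 864) = √784512 ≈ 885.7 → 886 mm

626 × 886 mm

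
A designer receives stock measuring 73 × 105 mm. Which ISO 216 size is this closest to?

A7 (74 × 105 mm)

Aspect ratio 105/73 ≈ 1.438 (ISO target is √2 ≈ 1.414).
In the A-series (A0 area = 1 m²): A7 = 74 × 105 mm.
Off by 1 mm total — nearest standard size.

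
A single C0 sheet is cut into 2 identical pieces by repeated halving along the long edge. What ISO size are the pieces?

2 = 2^1, so 1 halving step.
C0 → C1 → … → C1 after 1 step.

C1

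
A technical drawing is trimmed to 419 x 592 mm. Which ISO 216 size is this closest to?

Aspect ratio 592/419 ≈ 1.413 — close to the ISO √2 ≈ 1.414.
In the A-series (A0 area = 1 m²): A2 = 420 × 594 mm.
Off by 3 mm total — nearest standard size.

A2 (420 × 594 mm)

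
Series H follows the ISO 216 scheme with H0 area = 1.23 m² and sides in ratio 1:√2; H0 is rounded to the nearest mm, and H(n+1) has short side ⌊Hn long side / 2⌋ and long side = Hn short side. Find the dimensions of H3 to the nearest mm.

Let H0's short side be w mm. w · w√2 = 1.23 m² = 1,230,000 mm², so w ≈ 932.6 mm and w√2 ≈ 1318.9 mm → H0 = 933 × 1319 mm.
H1: ⌊1319/2⌋ × 933 = 659 × 933 mm
H2: ⌊933/2⌋ × 659 = 466 × 659 mm
H3: ⌊659/2⌋ × 466 = 329 × 466 mm

329 × 466 mm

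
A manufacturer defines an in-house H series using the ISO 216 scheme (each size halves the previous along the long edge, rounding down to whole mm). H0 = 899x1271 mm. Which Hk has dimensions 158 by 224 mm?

H5

H0: 899 × 1271 mm
H1: 635 × 899 mm
H2: 449 × 635 mm
H3: 317 × 449 mm
H4: 224 × 317 mm
H5: 158 × 224 mm
H6: 112 × 158 mm
→ matches H5.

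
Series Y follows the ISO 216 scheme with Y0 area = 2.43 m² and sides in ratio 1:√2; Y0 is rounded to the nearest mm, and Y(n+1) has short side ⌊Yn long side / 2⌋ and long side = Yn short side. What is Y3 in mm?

463 × 655 mm

Let Y0's short side be w mm. w · w√2 = 2.43 m² = 2,430,000 mm², so w ≈ 1310.8 mm and w√2 ≈ 1853.8 mm → Y0 = 1311 × 1854 mm.
Y1: ⌊1854/2⌋ × 1311 = 927 × 1311 mm
Y2: ⌊1311/2⌋ × 927 = 655 × 927 mm
Y3: ⌊927/2⌋ × 655 = 463 × 655 mm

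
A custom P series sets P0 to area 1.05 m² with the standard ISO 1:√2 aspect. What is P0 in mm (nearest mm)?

862 × 1219 mm

Let the short side be w mm. Then w · w√2 = 1.05 m² = 1,050,000 mm².
w² = 1,050,000/√2, so w ≈ 861.7 mm; long side = w√2 ≈ 1218.6 mm.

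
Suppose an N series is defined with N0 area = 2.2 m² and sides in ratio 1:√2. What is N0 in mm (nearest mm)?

1247 × 1764 mm

Let the short side be w mm. Then w · w√2 = 2.2 m² = 2,200,000 mm².
w² = 2,200,000/√2, so w ≈ 1247.3 mm; long side = w√2 ≈ 1763.9 mm.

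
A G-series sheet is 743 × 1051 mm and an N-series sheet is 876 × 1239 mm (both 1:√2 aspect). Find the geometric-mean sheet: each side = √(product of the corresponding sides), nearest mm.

Short side: √(743 · 876) = √650868 ≈ 806.8 → 807 mm
Long side: √(1051 · 1239) = √1302189 ≈ 1141.1 → 1141 mm

807 × 1141 mm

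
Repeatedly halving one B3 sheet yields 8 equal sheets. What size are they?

8 = 2^3, so 3 halving steps.
B3 → B4 → … → B6 after 3 steps.

B6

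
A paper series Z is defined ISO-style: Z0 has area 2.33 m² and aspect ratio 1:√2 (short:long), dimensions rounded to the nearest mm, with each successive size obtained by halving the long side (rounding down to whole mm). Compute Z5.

226 × 321 mm

Let Z0's short side be w mm. w · w√2 = 2.33 m² = 2,330,000 mm², so w ≈ 1283.6 mm and w√2 ≈ 1815.2 mm → Z0 = 1284 × 1815 mm.
Z1: ⌊1815/2⌋ × 1284 = 907 × 1284 mm
Z2: ⌊1284/2⌋ × 907 = 642 × 907 mm
Z3: ⌊907/2⌋ × 642 = 453 × 642 mm
Z4: ⌊642/2⌋ × 453 = 321 × 453 mm
Z5: ⌊453/2⌋ × 321 = 226 × 321 mm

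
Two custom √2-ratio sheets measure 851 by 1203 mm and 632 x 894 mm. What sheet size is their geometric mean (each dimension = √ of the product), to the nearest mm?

733 × 1037 mm

Short side: √(851 · 632) = √537832 ≈ 733.4 → 733 mm
Long side: √(1203 · 894) = √1075482 ≈ 1037.1 → 1037 mm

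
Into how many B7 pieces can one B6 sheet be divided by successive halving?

2

Each ISO step halves the sheet: 1 × B6 → 2 × B7
From B6 to B7 is 1 halving step: 2^1 = 2.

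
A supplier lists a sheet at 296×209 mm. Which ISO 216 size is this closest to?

Aspect ratio 296/209 ≈ 1.416 — close to the ISO √2 ≈ 1.414.
In the A-series (A0 area = 1 m²): A4 = 210 × 297 mm.
Off by 2 mm total — nearest standard size.

A4 (210 × 297 mm)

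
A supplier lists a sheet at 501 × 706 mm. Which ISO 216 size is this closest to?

B2 (500 × 707 mm)

Aspect ratio 706/501 ≈ 1.409 — close to the ISO √2 ≈ 1.414.
In the B-series (B0 = 1000 × 1414 mm): B2 = 500 × 707 mm.
Off by 2 mm total — nearest standard size.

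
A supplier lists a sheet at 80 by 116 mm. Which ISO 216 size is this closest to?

Aspect ratio 116/80 ≈ 1.450 (ISO target is √2 ≈ 1.414).
In the C-series (envelope sizes, between A and B): C7 = 81 × 114 mm.
Off by 3 mm total — nearest standard size.

C7 (81 × 114 mm)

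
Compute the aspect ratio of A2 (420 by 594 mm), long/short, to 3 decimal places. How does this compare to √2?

1.414

594 / 420 = 1.414
Matches √2 ≈ 1.414 — the ISO 216 defining ratio.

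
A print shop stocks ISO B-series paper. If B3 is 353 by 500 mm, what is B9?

44 × 62 mm

B4: ⌊500/2⌋ × 353 = 250 × 353 mm
B5: ⌊353/2⌋ × 250 = 176 × 250 mm
B6: ⌊250/2⌋ × 176 = 125 × 176 mm
B7: ⌊176/2⌋ × 125 = 88 × 125 mm
B8: ⌊125/2⌋ × 88 = 62 × 88 mm
B9: ⌊88/2⌋ × 62 = 44 × 62 mm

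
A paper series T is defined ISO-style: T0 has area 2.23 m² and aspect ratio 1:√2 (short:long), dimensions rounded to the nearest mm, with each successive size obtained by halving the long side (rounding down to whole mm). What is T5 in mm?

222 × 314 mm

Let T0's short side be w mm. w · w√2 = 2.23 m² = 2,230,000 mm², so w ≈ 1255.7 mm and w√2 ≈ 1775.9 mm → T0 = 1256 × 1776 mm.
T1: ⌊1776/2⌋ × 1256 = 888 × 1256 mm
T2: ⌊1256/2⌋ × 888 = 628 × 888 mm
T3: ⌊888/2⌋ × 628 = 444 × 628 mm
T4: ⌊628/2⌋ × 444 = 314 × 444 mm
T5: ⌊444/2⌋ × 314 = 222 × 314 mm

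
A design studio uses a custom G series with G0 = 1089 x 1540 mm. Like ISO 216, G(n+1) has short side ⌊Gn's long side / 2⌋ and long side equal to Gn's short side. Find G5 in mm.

192 × 272 mm

G1: ⌊1540/2⌋ × 1089 = 770 × 1089 mm
G2: ⌊1089/2⌋ × 770 = 544 × 770 mm
G3: ⌊770/2⌋ × 544 = 385 × 544 mm
G4: ⌊544/2⌋ × 385 = 272 × 385 mm
G5: ⌊385/2⌋ × 272 = 192 × 272 mm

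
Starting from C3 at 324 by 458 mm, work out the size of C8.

C4: ⌊458/2⌋ × 324 = 229 × 324 mm
C5: ⌊324/2⌋ × 229 = 162 × 229 mm
C6: ⌊229/2⌋ × 162 = 114 × 162 mm
C7: ⌊162/2⌋ × 114 = 81 × 114 mm
C8: ⌊114/2⌋ × 81 = 57 × 81 mm

57 × 81 mm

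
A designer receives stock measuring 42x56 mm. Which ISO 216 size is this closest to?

C9 (40 × 57 mm)

Aspect ratio 56/42 ≈ 1.333 (ISO target is √2 ≈ 1.414).
In the C-series (envelope sizes, between A and B): C9 = 40 × 57 mm.
Off by 3 mm total — nearest standard size.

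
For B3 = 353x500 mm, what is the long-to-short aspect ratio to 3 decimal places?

500 / 353 = 1.416
ISO 216 targets √2 ≈ 1.414; the +0.002 deviation is from mm rounding.

1.416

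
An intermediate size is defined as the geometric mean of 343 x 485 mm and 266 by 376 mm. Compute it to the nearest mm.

Short side: √(343 · 266) = √91238 ≈ 302.1 → 302 mm
Long side: √(485 · 376) = √182360 ≈ 427.0 → 427 mm

302 × 427 mm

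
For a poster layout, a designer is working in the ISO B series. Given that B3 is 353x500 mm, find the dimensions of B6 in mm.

B4: ⌊500/2⌋ × 353 = 250 × 353 mm
B5: ⌊353/2⌋ × 250 = 176 × 250 mm
B6: ⌊250/2⌋ × 176 = 125 × 176 mm

125 × 176 mm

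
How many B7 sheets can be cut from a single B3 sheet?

Each ISO step halves the sheet: 1 × B3 → 2 × B4 → 4 × B5 → 8 × B6 → …
From B3 to B7 is 4 halving steps: 2^4 = 16.

16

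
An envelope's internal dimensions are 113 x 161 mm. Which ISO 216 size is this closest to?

Aspect ratio 161/113 ≈ 1.425 — close to the ISO √2 ≈ 1.414.
In the C-series (envelope sizes, between A and B): C6 = 114 × 162 mm.
Off by 2 mm total — nearest standard size.

C6 (114 × 162 mm)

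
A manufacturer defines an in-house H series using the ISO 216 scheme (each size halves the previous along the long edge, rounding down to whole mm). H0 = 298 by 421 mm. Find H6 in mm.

H1 = 210 × 298 mm (from H0 by 1 halving).
H2: ⌊298/2⌋ × 210 = 149 × 210 mm
H3: ⌊210/2⌋ × 149 = 105 × 149 mm
H4: ⌊149/2⌋ × 105 = 74 × 105 mm
H5: ⌊105/2⌋ × 74 = 52 × 74 mm
H6: ⌊74/2⌋ × 52 = 37 × 52 mm

37 × 52 mm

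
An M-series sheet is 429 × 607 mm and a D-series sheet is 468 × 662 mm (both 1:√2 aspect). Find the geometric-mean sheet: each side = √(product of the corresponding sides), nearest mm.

448 × 634 mm

Short side: √(429 · 468) = √200772 ≈ 448.1 → 448 mm
Long side: √(607 · 662) = √401834 ≈ 633.9 → 634 mm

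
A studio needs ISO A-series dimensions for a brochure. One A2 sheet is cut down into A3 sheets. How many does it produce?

Each ISO step halves the sheet: 1 × A2 → 2 × A3
From A2 to A3 is 1 halving step: 2^1 = 2.

2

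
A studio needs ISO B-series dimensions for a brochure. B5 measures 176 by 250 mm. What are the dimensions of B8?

B6: ⌊250/2⌋ × 176 = 125 × 176 mm
B7: ⌊176/2⌋ × 125 = 88 × 125 mm
B8: ⌊125/2⌋ × 88 = 62 × 88 mm

62 × 88 mm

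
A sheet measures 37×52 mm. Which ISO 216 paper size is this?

A9 (37 × 52 mm)

Aspect ratio 52/37 ≈ 1.405 — close to the ISO √2 ≈ 1.414.
In the A-series (A0 area = 1 m²): A9 = 37 × 52 mm.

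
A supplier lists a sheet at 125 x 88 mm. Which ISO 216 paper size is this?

Aspect ratio 125/88 ≈ 1.420 — close to the ISO √2 ≈ 1.414.
In the B-series (B0 = 1000 × 1414 mm): B7 = 88 × 125 mm.

B7 (88 × 125 mm)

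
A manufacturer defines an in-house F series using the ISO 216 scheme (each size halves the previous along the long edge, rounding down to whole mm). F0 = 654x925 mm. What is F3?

F1: ⌊925/2⌋ × 654 = 462 × 654 mm
F2: ⌊654/2⌋ × 462 = 327 × 462 mm
F3: ⌊462/2⌋ × 327 = 231 × 327 mm

231 × 327 mm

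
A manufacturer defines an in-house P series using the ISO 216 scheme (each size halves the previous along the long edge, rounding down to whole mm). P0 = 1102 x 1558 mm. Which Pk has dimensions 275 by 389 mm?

P0: 1102 × 1558 mm
P1: 779 × 1102 mm
P2: 551 × 779 mm
P3: 389 × 551 mm
P4: 275 × 389 mm
P5: 194 × 275 mm
→ matches P4.

P4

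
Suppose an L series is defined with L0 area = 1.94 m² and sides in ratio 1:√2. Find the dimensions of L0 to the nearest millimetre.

1171 × 1656 mm

Let the short side be w mm. Then w · w√2 = 1.94 m² = 1,940,000 mm².
w² = 1,940,000/√2, so w ≈ 1171.2 mm; long side = w√2 ≈ 1656.4 mm.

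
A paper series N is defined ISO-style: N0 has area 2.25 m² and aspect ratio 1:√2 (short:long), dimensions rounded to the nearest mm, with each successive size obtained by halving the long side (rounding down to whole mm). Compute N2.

630 × 892 mm

Let N0's short side be w mm. w · w√2 = 2.25 m² = 2,250,000 mm², so w ≈ 1261.3 mm and w√2 ≈ 1783.8 mm → N0 = 1261 × 1784 mm.
N1: ⌊1784/2⌋ × 1261 = 892 × 1261 mm
N2: ⌊1261/2⌋ × 892 = 630 × 892 mm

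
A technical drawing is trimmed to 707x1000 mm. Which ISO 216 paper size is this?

Aspect ratio 1000/707 ≈ 1.414 — close to the ISO √2 ≈ 1.414.
In the B-series (B0 = 1000 × 1414 mm): B1 = 707 × 1000 mm.

B1 (707 × 1000 mm)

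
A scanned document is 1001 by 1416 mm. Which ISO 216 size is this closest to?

Aspect ratio 1416/1001 ≈ 1.415 — close to the ISO √2 ≈ 1.414.
In the B-series (B0 = 1000 × 1414 mm): B0 = 1000 × 1414 mm.
Off by 3 mm total — nearest standard size.

B0 (1000 × 1414 mm)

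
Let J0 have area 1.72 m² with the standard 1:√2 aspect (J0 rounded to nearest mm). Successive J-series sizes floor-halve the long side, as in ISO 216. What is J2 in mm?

551 × 780 mm

Let J0's short side be w mm. w · w√2 = 1.72 m² = 1,720,000 mm², so w ≈ 1102.8 mm and w√2 ≈ 1559.6 mm → J0 = 1103 × 1560 mm.
J1: ⌊1560/2⌋ × 1103 = 780 × 1103 mm
J2: ⌊1103/2⌋ × 780 = 551 × 780 mm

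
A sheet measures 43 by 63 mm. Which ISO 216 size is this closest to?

Aspect ratio 63/43 ≈ 1.465 (ISO target is √2 ≈ 1.414).
In the B-series (B0 = 1000 × 1414 mm): B9 = 44 × 62 mm.
Off by 2 mm total — nearest standard size.

B9 (44 × 62 mm)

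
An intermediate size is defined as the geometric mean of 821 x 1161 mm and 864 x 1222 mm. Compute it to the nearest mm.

842 × 1191 mm

Short side: √(821 · 864) = √709344 ≈ 842.2 → 842 mm
Long side: √(1161 · 1222) = √1418742 ≈ 1191.1 → 1191 mm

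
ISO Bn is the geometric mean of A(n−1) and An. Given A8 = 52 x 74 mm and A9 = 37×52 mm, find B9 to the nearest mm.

Short side: √(52 · 37) = √1924 ≈ 43.9 → 44 mm
Long side: √(74 · 52) = √3848 ≈ 62.0 → 62 mm

44 × 62 mm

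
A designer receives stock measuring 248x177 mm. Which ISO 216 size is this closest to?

B5 (176 × 250 mm)

Aspect ratio 248/177 ≈ 1.401 — close to the ISO √2 ≈ 1.414.
In the B-series (B0 = 1000 × 1414 mm): B5 = 176 × 250 mm.
Off by 3 mm total — nearest standard size.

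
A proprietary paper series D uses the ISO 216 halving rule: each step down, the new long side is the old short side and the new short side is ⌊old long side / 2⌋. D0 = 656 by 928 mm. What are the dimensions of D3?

D1: ⌊928/2⌋ × 656 = 464 × 656 mm
D2: ⌊656/2⌋ × 464 = 328 × 464 mm
D3: ⌊464/2⌋ × 328 = 232 × 328 mm

232 × 328 mm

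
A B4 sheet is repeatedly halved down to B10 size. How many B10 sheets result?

B4 = 250 × 353 mm; B10 = 31 × 44 mm.
Each halving step doubles the count; 6 steps from B4 to B10.
2^6 = 64.

64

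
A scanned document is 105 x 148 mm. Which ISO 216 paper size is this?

Aspect ratio 148/105 ≈ 1.410 — close to the ISO √2 ≈ 1.414.
In the A-series (A0 area = 1 m²): A6 = 105 × 148 mm.

A6 (105 × 148 mm)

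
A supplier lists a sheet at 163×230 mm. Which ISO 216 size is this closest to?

C5 (162 × 229 mm)

Aspect ratio 230/163 ≈ 1.411 — close to the ISO √2 ≈ 1.414.
In the C-series (envelope sizes, between A and B): C5 = 162 × 229 mm.
Off by 2 mm total — nearest standard size.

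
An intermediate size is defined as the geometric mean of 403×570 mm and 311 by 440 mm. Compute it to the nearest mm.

Short side: √(403 · 311) = √125333 ≈ 354.0 → 354 mm
Long side: √(570 · 440) = √250800 ≈ 500.8 → 501 mm

354 × 501 mm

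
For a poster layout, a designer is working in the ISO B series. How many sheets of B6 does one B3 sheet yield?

B3 = 353 × 500 mm; B6 = 125 × 176 mm.
Each halving step doubles the count; 3 steps from B3 to B6.
2^3 = 8.

8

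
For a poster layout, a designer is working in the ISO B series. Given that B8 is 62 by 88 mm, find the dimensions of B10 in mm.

31 × 44 mm

B9: ⌊88/2⌋ × 62 = 44 × 62 mm
B10: ⌊62/2⌋ × 44 = 31 × 44 mm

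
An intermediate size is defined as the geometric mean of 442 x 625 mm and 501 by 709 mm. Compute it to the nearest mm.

Short side: √(442 · 501) = √221442 ≈ 470.6 → 471 mm
Long side: √(625 · 709) = √443125 ≈ 665.7 → 666 mm

471 × 666 mm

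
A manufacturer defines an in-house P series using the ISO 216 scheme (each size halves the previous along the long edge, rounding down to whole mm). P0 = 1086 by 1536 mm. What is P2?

P1: ⌊1536/2⌋ × 1086 = 768 × 1086 mm
P2: ⌊1086/2⌋ × 768 = 543 × 768 mm

543 × 768 mm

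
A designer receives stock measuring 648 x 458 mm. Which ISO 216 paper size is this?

C2 (458 × 648 mm)

Aspect ratio 648/458 ≈ 1.415 — close to the ISO √2 ≈ 1.414.
In the C-series (envelope sizes, between A and B): C2 = 458 × 648 mm.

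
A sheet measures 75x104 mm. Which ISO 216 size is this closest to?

A7 (74 × 105 mm)

Aspect ratio 104/75 ≈ 1.387 (ISO target is √2 ≈ 1.414).
In the A-series (A0 area = 1 m²): A7 = 74 × 105 mm.
Off by 2 mm total — nearest standard size.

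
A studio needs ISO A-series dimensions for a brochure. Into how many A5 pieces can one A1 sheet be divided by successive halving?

Each ISO step halves the sheet: 1 × A1 → 2 × A2 → 4 × A3 → 8 × A4 → …
From A1 to A5 is 4 halving steps: 2^4 = 16.

16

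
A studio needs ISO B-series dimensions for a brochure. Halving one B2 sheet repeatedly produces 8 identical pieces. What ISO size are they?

8 = 2^3, so 3 halving steps.
B2 → B3 → … → B5 after 3 steps.

B5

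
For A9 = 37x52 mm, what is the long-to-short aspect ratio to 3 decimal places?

52 / 37 = 1.405
ISO 216 targets √2 ≈ 1.414; the -0.009 deviation is from mm rounding.

1.405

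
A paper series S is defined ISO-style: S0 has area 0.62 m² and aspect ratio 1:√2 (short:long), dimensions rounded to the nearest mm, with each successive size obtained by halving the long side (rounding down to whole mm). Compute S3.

Let S0's short side be w mm. w · w√2 = 0.62 m² = 620,000 mm², so w ≈ 662.1 mm and w√2 ≈ 936.4 mm → S0 = 662 × 936 mm.
S1: ⌊936/2⌋ × 662 = 468 × 662 mm
S2: ⌊662/2⌋ × 468 = 331 × 468 mm
S3: ⌊468/2⌋ × 331 = 234 × 331 mm

234 × 331 mm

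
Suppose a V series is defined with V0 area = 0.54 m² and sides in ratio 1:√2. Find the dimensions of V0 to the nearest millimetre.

618 × 874 mm

Let the short side be w mm. Then w · w√2 = 0.54 m² = 540,000 mm².
w² = 540,000/√2, so w ≈ 617.9 mm; long side = w√2 ≈ 873.9 mm.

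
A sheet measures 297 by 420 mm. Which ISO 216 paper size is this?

A3 (297 × 420 mm)

Aspect ratio 420/297 ≈ 1.414 — close to the ISO √2 ≈ 1.414.
In the A-series (A0 area = 1 m²): A3 = 297 × 420 mm.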